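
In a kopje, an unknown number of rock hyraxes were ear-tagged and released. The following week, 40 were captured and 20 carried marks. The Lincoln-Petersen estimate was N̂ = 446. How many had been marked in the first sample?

From N = M·C/R: M = N·R / C = 446·20 / 40 = 8920 / 40 = 223.

M = 223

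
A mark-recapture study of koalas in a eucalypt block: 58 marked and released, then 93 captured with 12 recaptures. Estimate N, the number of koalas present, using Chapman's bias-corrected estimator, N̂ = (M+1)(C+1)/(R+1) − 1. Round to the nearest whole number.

N ≈ 426

N̂ = (58+1)(93+1)/(12+1) − 1 = 59·94/13 − 1
= 5546/13 − 1 ≈ 426.6 − 1 ≈ 425.6 → 426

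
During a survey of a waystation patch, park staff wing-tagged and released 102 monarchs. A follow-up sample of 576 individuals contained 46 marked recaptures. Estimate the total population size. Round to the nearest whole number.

N ≈ 1277

Lincoln-Petersen assumes M/N = R/C, so N = M·C / R.
N = (102 × 576) / 46 = 58752 / 46 ≈ 1277.2 → 1277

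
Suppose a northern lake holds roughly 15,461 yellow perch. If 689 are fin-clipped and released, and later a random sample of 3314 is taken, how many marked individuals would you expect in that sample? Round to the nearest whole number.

The marked fraction of the population is 689/15461, so in a sample of 3314 expect C·(M/N) marked.
E[R] = 689 × 3314 / 15461 = 2283346 / 15461 ≈ 147.7 → 148

expected recaptures ≈ 148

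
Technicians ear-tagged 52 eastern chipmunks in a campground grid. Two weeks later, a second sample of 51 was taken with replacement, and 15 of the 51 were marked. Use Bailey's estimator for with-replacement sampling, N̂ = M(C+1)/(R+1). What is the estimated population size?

N = 169

N̂ = 52·(51+1)/(15+1) = 52·52/16 = 2704/16 = 169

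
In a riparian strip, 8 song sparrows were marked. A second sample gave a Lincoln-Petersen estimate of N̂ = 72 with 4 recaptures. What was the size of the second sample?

From N = M·C/R: C = N·R / M = 72·4 / 8 = 288 / 8 = 36.

C = 36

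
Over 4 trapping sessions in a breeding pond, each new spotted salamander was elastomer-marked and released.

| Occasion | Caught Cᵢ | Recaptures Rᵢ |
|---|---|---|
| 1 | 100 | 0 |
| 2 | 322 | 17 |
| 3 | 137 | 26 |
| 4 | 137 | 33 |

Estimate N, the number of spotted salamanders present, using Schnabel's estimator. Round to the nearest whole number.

Marked at large before each occasion: Mᵢ = Σⱼ<ᵢ (Cⱼ − Rⱼ) → M1=0, M2=100, M3=405, M4=516
Σ MᵢCᵢ = 0·100 + 100·322 + 405·137 + 516·137 = 0 + 32200 + 55485 + 70692 = 158377
Σ Rᵢ = 0 + 17 + 26 + 33 = 76
N̂ = 158377 / 76 ≈ 2083.9 → 2084

N ≈ 2084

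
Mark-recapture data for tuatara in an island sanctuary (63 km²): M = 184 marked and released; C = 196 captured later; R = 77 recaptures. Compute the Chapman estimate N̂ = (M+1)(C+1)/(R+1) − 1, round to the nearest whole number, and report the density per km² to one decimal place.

N̂ = 185·197/78 − 1 = 36445/78 − 1 ≈ 466.2 → 466
Density = N̂ / area = 466 / 63 ≈ 7.40 → 7.4 per km²

density ≈ 7.4 tuatara per km²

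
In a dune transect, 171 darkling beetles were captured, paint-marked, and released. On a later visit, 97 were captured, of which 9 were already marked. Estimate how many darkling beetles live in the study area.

The marked fraction in the recapture sample should equal the marked fraction in the population: 9/97 = 171/N.
N = (171 × 97) / 9 = 16587 / 9 = 1843

N = 1843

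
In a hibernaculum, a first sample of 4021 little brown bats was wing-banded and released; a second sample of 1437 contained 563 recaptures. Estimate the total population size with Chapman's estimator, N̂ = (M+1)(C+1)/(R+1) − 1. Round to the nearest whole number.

N ≈ 10,254

N̂ = (4021+1)(1437+1)/(563+1) − 1 = 4022·1438/564 − 1
= 5783636/564 − 1 ≈ 10254.7 − 1 ≈ 10253.7 → 10254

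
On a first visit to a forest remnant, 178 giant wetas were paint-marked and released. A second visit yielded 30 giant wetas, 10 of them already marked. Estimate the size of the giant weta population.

N = 534

The marked fraction in the recapture sample should equal the marked fraction in the population: 10/30 = 178/N.
N = (178 × 30) / 10 = 5340 / 10 = 534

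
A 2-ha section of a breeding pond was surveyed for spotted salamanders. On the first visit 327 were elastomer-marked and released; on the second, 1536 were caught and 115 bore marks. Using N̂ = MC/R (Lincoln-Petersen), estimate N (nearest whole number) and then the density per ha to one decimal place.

N̂ = 327·1536/115 = 502272/115 ≈ 4367.6 → 4368
Density = N̂ / area = 4368 / 2 = 2184.0 per ha

density ≈ 2184.0 spotted salamanders per ha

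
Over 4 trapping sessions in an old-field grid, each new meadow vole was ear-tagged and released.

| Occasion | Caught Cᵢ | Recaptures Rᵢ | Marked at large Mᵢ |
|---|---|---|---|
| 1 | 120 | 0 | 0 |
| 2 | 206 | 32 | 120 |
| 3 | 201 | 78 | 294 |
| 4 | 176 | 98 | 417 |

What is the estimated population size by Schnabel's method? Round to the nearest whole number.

N ≈ 756

Σ MᵢCᵢ = 0·120 + 120·206 + 294·201 + 417·176 = 0 + 24720 + 59094 + 73392 = 157206
Σ Rᵢ = 0 + 32 + 78 + 98 = 208
N̂ = 157206 / 208 ≈ 755.8 → 756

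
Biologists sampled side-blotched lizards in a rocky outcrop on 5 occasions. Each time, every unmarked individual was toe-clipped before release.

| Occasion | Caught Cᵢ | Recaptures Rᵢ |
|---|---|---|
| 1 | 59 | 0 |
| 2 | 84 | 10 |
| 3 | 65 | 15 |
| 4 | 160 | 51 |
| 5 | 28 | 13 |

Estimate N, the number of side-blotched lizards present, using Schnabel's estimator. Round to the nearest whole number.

N ≈ 574

Marked at large before each occasion: Mᵢ = Σⱼ<ᵢ (Cⱼ − Rⱼ) → M1=0, M2=59, M3=133, M4=183, M5=292
Σ MᵢCᵢ = 0·59 + 59·84 + 133·65 + 183·160 + 292·28 = 0 + 4956 + 8645 + 29280 + 8176 = 51057
Σ Rᵢ = 0 + 10 + 15 + 51 + 13 = 89
N̂ = 51057 / 89 ≈ 573.7 → 574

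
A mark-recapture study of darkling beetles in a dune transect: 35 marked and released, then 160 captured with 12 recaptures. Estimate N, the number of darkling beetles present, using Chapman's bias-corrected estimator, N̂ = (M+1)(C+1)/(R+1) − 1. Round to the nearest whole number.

N ≈ 445

N̂ = (35+1)(160+1)/(12+1) − 1 = 36·161/13 − 1
= 5796/13 − 1 ≈ 445.8 − 1 ≈ 444.8 → 445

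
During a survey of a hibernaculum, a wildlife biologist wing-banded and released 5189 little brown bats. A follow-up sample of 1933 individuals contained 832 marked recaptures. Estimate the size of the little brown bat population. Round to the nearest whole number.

If marked individuals mix randomly, R/C ≈ M/N, giving N ≈ M·C/R.
N = (5189 × 1933) / 832 = 10030337 / 832 ≈ 12055.7 → 12056

N ≈ 12,056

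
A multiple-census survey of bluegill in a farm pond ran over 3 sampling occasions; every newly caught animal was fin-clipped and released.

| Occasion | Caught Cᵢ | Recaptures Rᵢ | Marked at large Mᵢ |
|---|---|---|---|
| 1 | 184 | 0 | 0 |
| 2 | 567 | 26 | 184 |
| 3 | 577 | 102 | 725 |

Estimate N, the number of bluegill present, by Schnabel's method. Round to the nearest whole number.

N ≈ 4083

Σ MᵢCᵢ = 0·184 + 184·567 + 725·577 = 0 + 104328 + 418325 = 522653
Σ Rᵢ = 0 + 26 + 102 = 128
N̂ = 522653 / 128 ≈ 4083.2 → 4083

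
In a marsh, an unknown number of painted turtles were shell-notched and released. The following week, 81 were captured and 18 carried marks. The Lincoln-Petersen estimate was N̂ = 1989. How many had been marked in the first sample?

M = 442

From N = M·C/R: M = N·R / C = 1989·18 / 81 = 35802 / 81 = 442.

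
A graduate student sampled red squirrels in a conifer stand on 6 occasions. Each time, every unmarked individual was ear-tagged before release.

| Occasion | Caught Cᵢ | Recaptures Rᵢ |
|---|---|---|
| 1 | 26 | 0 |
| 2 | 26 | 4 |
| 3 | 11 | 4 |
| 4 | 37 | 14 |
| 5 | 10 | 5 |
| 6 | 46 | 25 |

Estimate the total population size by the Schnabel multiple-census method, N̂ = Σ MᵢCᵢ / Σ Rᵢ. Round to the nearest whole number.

Marked at large before each occasion: Mᵢ = Σⱼ<ᵢ (Cⱼ − Rⱼ) → M1=0, M2=26, M3=48, M4=55, M5=78, M6=83
Σ MᵢCᵢ = 0·26 + 26·26 + 48·11 + 55·37 + 78·10 + 83·46 = 0 + 676 + 528 + 2035 + 780 + 3818 = 7837
Σ Rᵢ = 0 + 4 + 4 + 14 + 5 + 25 = 52
N̂ = 7837 / 52 ≈ 150.7 → 151

N ≈ 151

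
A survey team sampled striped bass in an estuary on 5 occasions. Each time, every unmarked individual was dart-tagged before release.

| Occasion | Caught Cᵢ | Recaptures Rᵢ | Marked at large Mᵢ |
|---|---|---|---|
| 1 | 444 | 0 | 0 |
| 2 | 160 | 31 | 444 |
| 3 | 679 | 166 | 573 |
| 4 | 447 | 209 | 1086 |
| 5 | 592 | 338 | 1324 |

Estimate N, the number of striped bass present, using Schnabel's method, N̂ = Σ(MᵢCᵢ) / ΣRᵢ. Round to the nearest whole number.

N ≈ 2324

Σ MᵢCᵢ = 0·444 + 444·160 + 573·679 + 1086·447 + 1324·592 = 0 + 71040 + 389067 + 485442 + 783808 = 1729357
Σ Rᵢ = 0 + 31 + 166 + 209 + 338 = 744
N̂ = 1729357 / 744 ≈ 2324.4 → 2324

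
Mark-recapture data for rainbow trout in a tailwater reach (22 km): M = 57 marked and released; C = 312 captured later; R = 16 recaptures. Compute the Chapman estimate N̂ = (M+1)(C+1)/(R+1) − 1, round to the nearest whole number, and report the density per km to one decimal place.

N̂ = 58·313/17 − 1 = 18154/17 − 1 ≈ 1066.9 → 1067
Density = N̂ / area = 1067 / 22 ≈ 48.50 → 48.5 per km

density ≈ 48.5 rainbow trout per km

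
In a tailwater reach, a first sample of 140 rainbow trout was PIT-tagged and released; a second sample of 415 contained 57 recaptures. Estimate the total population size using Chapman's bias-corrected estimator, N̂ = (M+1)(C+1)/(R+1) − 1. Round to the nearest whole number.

N̂ = (140+1)(415+1)/(57+1) − 1 = 141·416/58 − 1
= 58656/58 − 1 ≈ 1011.3 − 1 ≈ 1010.3 → 1010

N ≈ 1010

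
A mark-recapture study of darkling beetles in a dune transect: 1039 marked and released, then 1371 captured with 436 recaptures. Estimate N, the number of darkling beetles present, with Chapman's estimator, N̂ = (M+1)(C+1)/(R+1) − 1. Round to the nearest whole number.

N̂ = (1039+1)(1371+1)/(436+1) − 1 = 1040·1372/437 − 1
= 1426880/437 − 1 ≈ 3265.2 − 1 ≈ 3264.2 → 3264

N ≈ 3264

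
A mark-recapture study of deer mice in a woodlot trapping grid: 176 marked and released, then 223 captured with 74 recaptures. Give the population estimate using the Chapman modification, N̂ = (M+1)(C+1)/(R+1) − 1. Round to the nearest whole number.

N ≈ 528

N̂ = (176+1)(223+1)/(74+1) − 1 = 177·224/75 − 1
= 39648/75 − 1 ≈ 528.6 − 1 ≈ 527.6 → 528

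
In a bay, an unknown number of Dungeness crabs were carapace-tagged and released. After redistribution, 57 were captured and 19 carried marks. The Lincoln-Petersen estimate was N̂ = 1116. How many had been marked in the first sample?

From N = M·C/R: M = N·R / C = 1116·19 / 57 = 21204 / 57 = 372.

M = 372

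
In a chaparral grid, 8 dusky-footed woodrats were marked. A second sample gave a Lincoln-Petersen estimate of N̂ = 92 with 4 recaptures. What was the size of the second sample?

From N = M·C/R: C = N·R / M = 92·4 / 8 = 368 / 8 = 46.

C = 46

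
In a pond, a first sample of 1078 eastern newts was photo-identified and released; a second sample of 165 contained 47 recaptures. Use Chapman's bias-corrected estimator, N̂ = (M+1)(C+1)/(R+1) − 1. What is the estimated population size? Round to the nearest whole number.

N ≈ 3731

N̂ = (1078+1)(165+1)/(47+1) − 1 = 1079·166/48 − 1
= 179114/48 − 1 ≈ 3731.5 − 1 ≈ 3730.5 → 3731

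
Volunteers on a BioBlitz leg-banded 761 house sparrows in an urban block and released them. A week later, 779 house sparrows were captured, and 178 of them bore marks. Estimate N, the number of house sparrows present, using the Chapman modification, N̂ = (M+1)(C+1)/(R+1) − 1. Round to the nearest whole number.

N̂ = (761+1)(779+1)/(178+1) − 1 = 762·780/179 − 1
= 594360/179 − 1 ≈ 3320.4 − 1 ≈ 3319.4 → 3319

N ≈ 3319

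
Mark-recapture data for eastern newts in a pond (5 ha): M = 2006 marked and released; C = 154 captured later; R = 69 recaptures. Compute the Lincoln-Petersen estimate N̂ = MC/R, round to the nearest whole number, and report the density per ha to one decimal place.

N̂ = 2006·154/69 = 308924/69 ≈ 4477.2 → 4477
Density = N̂ / area = 4477 / 5 ≈ 895.40 → 895.4 per ha

density ≈ 895.4 eastern newts per ha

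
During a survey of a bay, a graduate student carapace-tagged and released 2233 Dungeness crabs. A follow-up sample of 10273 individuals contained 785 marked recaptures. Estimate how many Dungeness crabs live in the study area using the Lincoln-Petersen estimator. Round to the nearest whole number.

If marked individuals mix randomly, R/C ≈ M/N, giving N ≈ M·C/R.
N = (2233 × 10273) / 785 = 22939609 / 785 ≈ 29222.4 → 29222

N ≈ 29,222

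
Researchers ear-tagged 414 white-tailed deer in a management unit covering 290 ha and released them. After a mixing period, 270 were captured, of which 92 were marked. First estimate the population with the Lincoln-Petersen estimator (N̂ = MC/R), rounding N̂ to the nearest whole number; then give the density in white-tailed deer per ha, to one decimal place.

density ≈ 4.2 white-tailed deer per ha

N̂ = 414·270/92 = 111780/92 = 1215
Density = N̂ / area = 1215 / 290 ≈ 4.19 → 4.2 per ha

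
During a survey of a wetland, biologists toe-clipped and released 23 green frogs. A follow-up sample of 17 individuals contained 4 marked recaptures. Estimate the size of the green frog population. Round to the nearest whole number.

N ≈ 98

N = (23 × 17) / 4 = 391 / 4 ≈ 97.8 → 98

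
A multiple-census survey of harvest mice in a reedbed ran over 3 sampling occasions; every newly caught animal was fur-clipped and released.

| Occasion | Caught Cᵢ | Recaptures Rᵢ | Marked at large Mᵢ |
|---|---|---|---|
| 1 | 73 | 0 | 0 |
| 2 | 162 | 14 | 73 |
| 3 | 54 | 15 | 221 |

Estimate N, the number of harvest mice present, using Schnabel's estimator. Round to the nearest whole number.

N ≈ 819

Σ MᵢCᵢ = 0·73 + 73·162 + 221·54 = 0 + 11826 + 11934 = 23760
Σ Rᵢ = 0 + 14 + 15 = 29
N̂ = 23760 / 29 ≈ 819.3 → 819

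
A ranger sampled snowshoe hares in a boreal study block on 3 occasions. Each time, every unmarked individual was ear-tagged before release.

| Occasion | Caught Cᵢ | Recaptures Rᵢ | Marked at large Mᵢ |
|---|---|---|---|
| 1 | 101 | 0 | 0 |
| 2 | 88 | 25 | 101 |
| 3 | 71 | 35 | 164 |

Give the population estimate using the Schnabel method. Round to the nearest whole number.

N ≈ 342

Σ MᵢCᵢ = 0·101 + 101·88 + 164·71 = 0 + 8888 + 11644 = 20532
Σ Rᵢ = 0 + 25 + 35 = 60
N̂ = 20532 / 60 ≈ 342.2 → 342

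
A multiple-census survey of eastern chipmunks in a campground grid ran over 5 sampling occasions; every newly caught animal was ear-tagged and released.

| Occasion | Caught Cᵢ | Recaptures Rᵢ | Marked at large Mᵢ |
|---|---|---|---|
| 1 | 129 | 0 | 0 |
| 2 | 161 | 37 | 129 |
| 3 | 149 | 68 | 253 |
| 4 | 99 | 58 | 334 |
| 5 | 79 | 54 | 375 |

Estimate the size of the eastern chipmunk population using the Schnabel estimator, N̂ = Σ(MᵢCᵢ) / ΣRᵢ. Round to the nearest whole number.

N ≈ 558

Σ MᵢCᵢ = 0·129 + 129·161 + 253·149 + 334·99 + 375·79 = 0 + 20769 + 37697 + 33066 + 29625 = 121157
Σ Rᵢ = 0 + 37 + 68 + 58 + 54 = 217
N̂ = 121157 / 217 ≈ 558.3 → 558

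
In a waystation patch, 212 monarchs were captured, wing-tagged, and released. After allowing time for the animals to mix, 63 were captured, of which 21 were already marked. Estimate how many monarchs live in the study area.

Lincoln-Petersen assumes M/N = R/C, so N = M·C / R.
N = (212 × 63) / 21 = 13356 / 21 = 636

N = 636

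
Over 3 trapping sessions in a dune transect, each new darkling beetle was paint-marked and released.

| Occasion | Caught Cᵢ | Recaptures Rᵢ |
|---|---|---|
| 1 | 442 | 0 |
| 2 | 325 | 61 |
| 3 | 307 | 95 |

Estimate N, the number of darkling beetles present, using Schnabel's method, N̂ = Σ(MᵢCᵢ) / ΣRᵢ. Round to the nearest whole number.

Marked at large before each occasion: Mᵢ = Σⱼ<ᵢ (Cⱼ − Rⱼ) → M1=0, M2=442, M3=706
Σ MᵢCᵢ = 0·442 + 442·325 + 706·307 = 0 + 143650 + 216742 = 360392
Σ Rᵢ = 0 + 61 + 95 = 156
N̂ = 360392 / 156 ≈ 2310.2 → 2310

N ≈ 2310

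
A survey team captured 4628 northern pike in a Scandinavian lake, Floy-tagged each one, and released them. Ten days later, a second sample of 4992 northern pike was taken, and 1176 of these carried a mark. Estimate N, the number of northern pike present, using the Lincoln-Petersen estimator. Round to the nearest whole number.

N ≈ 19,645

The marked fraction in the recapture sample should equal the marked fraction in the population: 1176/4992 = 4628/N.
N = (4628 × 4992) / 1176 = 23102976 / 1176 ≈ 19645.4 → 19645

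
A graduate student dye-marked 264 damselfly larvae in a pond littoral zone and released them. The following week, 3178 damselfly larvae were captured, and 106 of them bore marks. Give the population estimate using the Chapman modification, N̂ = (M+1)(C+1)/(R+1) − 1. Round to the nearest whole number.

N ≈ 7872

N̂ = (264+1)(3178+1)/(106+1) − 1 = 265·3179/107 − 1
= 842435/107 − 1 ≈ 7873.2 − 1 ≈ 7872.2 → 7872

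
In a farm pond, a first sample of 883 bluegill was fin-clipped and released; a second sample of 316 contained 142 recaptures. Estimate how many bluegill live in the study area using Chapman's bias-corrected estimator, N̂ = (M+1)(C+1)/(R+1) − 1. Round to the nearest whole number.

N ≈ 1959

N̂ = (883+1)(316+1)/(142+1) − 1 = 884·317/143 − 1
= 280228/143 − 1 ≈ 1959.6 − 1 ≈ 1958.6 → 1959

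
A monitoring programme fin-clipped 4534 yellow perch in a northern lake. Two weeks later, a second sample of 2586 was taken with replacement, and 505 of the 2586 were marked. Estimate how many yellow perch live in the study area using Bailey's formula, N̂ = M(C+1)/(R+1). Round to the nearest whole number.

N̂ = 4534·(2586+1)/(505+1) = 4534·2587/506 = 11729458/506 ≈ 23180.7 → 23181

N ≈ 23,181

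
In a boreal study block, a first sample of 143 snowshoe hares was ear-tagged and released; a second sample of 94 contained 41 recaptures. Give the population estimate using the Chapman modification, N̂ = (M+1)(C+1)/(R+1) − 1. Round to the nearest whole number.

N ≈ 325

N̂ = (143+1)(94+1)/(41+1) − 1 = 144·95/42 − 1
= 13680/42 − 1 ≈ 325.7 − 1 ≈ 324.7 → 325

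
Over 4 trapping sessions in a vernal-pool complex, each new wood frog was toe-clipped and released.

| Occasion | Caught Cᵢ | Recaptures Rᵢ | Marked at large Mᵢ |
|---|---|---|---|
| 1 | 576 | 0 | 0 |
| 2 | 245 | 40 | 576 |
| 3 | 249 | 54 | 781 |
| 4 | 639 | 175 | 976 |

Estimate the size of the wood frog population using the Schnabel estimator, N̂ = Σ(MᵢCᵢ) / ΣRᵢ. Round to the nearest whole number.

N ≈ 3566

Σ MᵢCᵢ = 0·576 + 576·245 + 781·249 + 976·639 = 0 + 141120 + 194469 + 623664 = 959253
Σ Rᵢ = 0 + 40 + 54 + 175 = 269
N̂ = 959253 / 269 ≈ 3566.0 → 3566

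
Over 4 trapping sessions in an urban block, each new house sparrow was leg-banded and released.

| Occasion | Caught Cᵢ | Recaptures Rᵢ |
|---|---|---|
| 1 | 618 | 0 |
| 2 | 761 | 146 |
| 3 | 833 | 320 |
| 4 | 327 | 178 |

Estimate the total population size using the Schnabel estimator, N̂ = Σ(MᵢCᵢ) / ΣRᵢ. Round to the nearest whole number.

Marked at large before each occasion: Mᵢ = Σⱼ<ᵢ (Cⱼ − Rⱼ) → M1=0, M2=618, M3=1233, M4=1746
Σ MᵢCᵢ = 0·618 + 618·761 + 1233·833 + 1746·327 = 0 + 470298 + 1027089 + 570942 = 2068329
Σ Rᵢ = 0 + 146 + 320 + 178 = 644
N̂ = 2068329 / 644 ≈ 3211.7 → 3212

N ≈ 3212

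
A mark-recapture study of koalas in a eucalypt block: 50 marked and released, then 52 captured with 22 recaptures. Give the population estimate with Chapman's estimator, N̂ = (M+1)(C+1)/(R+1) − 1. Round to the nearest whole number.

N̂ = (50+1)(52+1)/(22+1) − 1 = 51·53/23 − 1
= 2703/23 − 1 ≈ 117.5 − 1 ≈ 116.5 → 117

N ≈ 117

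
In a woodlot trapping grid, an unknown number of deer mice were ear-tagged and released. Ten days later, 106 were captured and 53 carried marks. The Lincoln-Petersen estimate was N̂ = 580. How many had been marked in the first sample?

From N = M·C/R: M = N·R / C = 580·53 / 106 = 30740 / 106 = 290.

M = 290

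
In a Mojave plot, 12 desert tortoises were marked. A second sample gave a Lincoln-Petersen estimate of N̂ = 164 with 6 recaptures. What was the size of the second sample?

C = 82

From N = M·C/R: C = N·R / M = 164·6 / 12 = 984 / 12 = 82.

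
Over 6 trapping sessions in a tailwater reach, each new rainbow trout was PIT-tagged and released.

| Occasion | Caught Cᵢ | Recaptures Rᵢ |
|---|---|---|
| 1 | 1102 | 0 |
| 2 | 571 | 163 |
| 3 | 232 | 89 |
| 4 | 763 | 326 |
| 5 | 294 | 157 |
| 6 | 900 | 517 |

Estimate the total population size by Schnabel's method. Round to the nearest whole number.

Marked at large before each occasion: Mᵢ = Σⱼ<ᵢ (Cⱼ − Rⱼ) → M1=0, M2=1102, M3=1510, M4=1653, M5=2090, M6=2227
Σ MᵢCᵢ = 0·1102 + 1102·571 + 1510·232 + 1653·763 + 2090·294 + 2227·900 = 0 + 629242 + 350320 + 1261239 + 614460 + 2004300 = 4859561
Σ Rᵢ = 0 + 163 + 89 + 326 + 157 + 517 = 1252
N̂ = 4859561 / 1252 ≈ 3881.4 → 3881

N ≈ 3881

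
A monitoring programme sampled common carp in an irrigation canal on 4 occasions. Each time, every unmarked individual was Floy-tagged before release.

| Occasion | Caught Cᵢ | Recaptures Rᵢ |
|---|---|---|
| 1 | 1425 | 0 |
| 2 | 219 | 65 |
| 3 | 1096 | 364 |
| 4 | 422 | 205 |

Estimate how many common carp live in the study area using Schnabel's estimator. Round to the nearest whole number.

Marked at large before each occasion: Mᵢ = Σⱼ<ᵢ (Cⱼ − Rⱼ) → M1=0, M2=1425, M3=1579, M4=2311
Σ MᵢCᵢ = 0·1425 + 1425·219 + 1579·1096 + 2311·422 = 0 + 312075 + 1730584 + 975242 = 3017901
Σ Rᵢ = 0 + 65 + 364 + 205 = 634
N̂ = 3017901 / 634 ≈ 4760.1 → 4760

N ≈ 4760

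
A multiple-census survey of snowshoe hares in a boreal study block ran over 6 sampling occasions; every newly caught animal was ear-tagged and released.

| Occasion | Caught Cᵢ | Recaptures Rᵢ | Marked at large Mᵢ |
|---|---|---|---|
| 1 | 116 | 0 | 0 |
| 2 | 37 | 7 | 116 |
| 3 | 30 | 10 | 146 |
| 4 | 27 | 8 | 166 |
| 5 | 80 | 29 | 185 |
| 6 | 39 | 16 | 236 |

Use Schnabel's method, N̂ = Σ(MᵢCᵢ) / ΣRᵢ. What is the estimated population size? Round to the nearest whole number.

Σ MᵢCᵢ = 0·116 + 116·37 + 146·30 + 166·27 + 185·80 + 236·39 = 0 + 4292 + 4380 + 4482 + 14800 + 9204 = 37158
Σ Rᵢ = 0 + 7 + 10 + 8 + 29 + 16 = 70
N̂ = 37158 / 70 ≈ 530.8 → 531

N ≈ 531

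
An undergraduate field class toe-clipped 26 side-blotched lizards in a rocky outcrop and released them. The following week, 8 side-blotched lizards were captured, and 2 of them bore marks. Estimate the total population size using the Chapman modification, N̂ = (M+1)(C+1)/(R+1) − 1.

N̂ = (26+1)(8+1)/(2+1) − 1 = 27·9/3 − 1
= 243/3 − 1 = 81 − 1 = 80

N = 80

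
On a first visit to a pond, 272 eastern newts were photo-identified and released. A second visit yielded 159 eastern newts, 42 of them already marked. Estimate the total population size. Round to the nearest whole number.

N = (272 × 159) / 42 = 43248 / 42 ≈ 1029.7 → 1030

N ≈ 1030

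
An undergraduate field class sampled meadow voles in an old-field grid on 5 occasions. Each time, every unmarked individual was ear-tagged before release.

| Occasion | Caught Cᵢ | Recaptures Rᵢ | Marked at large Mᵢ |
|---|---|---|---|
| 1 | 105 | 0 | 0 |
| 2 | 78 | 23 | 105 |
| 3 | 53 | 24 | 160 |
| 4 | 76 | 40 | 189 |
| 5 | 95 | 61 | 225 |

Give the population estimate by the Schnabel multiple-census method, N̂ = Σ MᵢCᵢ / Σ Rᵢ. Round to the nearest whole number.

Σ MᵢCᵢ = 0·105 + 105·78 + 160·53 + 189·76 + 225·95 = 0 + 8190 + 8480 + 14364 + 21375 = 52409
Σ Rᵢ = 0 + 23 + 24 + 40 + 61 = 148
N̂ = 52409 / 148 ≈ 354.1 → 354

N ≈ 354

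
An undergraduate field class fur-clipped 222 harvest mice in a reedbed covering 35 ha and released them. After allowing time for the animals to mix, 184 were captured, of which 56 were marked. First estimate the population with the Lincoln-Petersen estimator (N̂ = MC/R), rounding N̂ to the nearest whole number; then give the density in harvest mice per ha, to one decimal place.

N̂ = 222·184/56 = 40848/56 ≈ 729.4 → 729
Density = N̂ / area = 729 / 35 ≈ 20.83 → 20.8 per ha

density ≈ 20.8 harvest mice per ha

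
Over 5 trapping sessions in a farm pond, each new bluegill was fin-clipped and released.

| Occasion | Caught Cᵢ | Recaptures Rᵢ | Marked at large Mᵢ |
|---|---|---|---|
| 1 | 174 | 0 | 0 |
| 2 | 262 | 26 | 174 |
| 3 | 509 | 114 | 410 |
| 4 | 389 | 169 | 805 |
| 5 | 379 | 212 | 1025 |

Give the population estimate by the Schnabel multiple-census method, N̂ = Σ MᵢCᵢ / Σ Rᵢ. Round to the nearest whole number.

N ≈ 1835

Σ MᵢCᵢ = 0·174 + 174·262 + 410·509 + 805·389 + 1025·379 = 0 + 45588 + 208690 + 313145 + 388475 = 955898
Σ Rᵢ = 0 + 26 + 114 + 169 + 212 = 521
N̂ = 955898 / 521 ≈ 1834.7 → 1835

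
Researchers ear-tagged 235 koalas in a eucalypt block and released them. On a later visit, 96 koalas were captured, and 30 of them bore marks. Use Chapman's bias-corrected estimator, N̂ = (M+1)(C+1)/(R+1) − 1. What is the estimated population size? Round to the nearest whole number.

N ≈ 737

N̂ = (235+1)(96+1)/(30+1) − 1 = 236·97/31 − 1
= 22892/31 − 1 ≈ 738.45 − 1 ≈ 737.45 → 737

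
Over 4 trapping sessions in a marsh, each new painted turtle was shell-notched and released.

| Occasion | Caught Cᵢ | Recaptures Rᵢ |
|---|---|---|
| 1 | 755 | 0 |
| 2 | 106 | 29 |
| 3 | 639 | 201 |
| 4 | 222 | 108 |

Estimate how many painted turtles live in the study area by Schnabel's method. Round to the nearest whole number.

Marked at large before each occasion: Mᵢ = Σⱼ<ᵢ (Cⱼ − Rⱼ) → M1=0, M2=755, M3=832, M4=1270
Σ MᵢCᵢ = 0·755 + 755·106 + 832·639 + 1270·222 = 0 + 80030 + 531648 + 281940 = 893618
Σ Rᵢ = 0 + 29 + 201 + 108 = 338
N̂ = 893618 / 338 ≈ 2643.8 → 2644

N ≈ 2644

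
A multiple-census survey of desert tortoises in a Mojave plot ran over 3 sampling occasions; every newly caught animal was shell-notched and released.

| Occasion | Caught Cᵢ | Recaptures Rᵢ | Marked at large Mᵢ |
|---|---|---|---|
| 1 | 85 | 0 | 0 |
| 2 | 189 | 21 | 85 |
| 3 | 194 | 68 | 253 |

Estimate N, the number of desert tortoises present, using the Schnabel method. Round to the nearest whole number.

N ≈ 732

Σ MᵢCᵢ = 0·85 + 85·189 + 253·194 = 0 + 16065 + 49082 = 65147
Σ Rᵢ = 0 + 21 + 68 = 89
N̂ = 65147 / 89 ≈ 732.0 → 732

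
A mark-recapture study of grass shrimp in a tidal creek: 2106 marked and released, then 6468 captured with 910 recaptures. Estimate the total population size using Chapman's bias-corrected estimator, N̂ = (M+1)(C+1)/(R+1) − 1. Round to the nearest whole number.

N ≈ 14,961

N̂ = (2106+1)(6468+1)/(910+1) − 1 = 2107·6469/911 − 1
= 13630183/911 − 1 ≈ 14961.8 − 1 ≈ 14960.8 → 14961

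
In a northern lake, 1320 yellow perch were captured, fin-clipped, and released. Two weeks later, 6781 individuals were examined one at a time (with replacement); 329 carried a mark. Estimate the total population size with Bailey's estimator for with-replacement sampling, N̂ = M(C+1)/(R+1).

N = 27,128

N̂ = 1320·(6781+1)/(329+1) = 1320·6782/330 = 8952240/330 = 27128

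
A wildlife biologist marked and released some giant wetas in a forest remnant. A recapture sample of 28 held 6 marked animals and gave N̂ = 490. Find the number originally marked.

From N = M·C/R: M = N·R / C = 490·6 / 28 = 2940 / 28 = 105.

M = 105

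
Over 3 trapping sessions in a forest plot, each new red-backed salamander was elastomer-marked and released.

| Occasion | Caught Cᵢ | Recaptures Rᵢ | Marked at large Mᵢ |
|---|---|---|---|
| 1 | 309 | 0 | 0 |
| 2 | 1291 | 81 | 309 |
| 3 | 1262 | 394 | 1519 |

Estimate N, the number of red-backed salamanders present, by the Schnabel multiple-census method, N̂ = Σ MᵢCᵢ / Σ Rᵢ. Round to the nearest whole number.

N ≈ 4876

Σ MᵢCᵢ = 0·309 + 309·1291 + 1519·1262 = 0 + 398919 + 1916978 = 2315897
Σ Rᵢ = 0 + 81 + 394 = 475
N̂ = 2315897 / 475 ≈ 4875.6 → 4876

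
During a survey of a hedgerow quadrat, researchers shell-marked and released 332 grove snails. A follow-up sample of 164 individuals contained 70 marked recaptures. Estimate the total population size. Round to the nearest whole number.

N ≈ 778

N = (332 × 164) / 70 = 54448 / 70 ≈ 777.8 → 778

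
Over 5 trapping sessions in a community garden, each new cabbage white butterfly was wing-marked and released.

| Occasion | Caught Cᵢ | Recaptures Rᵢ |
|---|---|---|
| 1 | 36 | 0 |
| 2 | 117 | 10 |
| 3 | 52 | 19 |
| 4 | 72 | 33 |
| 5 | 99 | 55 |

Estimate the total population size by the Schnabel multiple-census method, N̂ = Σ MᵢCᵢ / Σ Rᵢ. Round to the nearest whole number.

N ≈ 390

Marked at large before each occasion: Mᵢ = Σⱼ<ᵢ (Cⱼ − Rⱼ) → M1=0, M2=36, M3=143, M4=176, M5=215
Σ MᵢCᵢ = 0·36 + 36·117 + 143·52 + 176·72 + 215·99 = 0 + 4212 + 7436 + 12672 + 21285 = 45605
Σ Rᵢ = 0 + 10 + 19 + 33 + 55 = 117
N̂ = 45605 / 117 ≈ 389.8 → 390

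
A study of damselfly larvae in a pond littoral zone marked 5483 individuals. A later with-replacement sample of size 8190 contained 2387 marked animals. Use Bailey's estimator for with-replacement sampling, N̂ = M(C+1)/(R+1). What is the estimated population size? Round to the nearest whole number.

N̂ = 5483·(8190+1)/(2387+1) = 5483·8191/2388 = 44911253/2388 ≈ 18807.1 → 18807

N ≈ 18,807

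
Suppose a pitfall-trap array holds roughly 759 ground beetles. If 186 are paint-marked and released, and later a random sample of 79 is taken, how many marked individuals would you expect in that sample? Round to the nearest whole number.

Expected recaptures E[R] = M·C / N.
E[R] = 186 × 79 / 759 = 14694 / 759 ≈ 19.4 → 19

expected recaptures ≈ 19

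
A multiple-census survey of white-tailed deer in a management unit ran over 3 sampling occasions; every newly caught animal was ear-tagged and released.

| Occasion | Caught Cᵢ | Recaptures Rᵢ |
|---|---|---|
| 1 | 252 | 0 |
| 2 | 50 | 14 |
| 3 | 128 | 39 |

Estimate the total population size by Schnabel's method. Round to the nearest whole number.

Marked at large before each occasion: Mᵢ = Σⱼ<ᵢ (Cⱼ − Rⱼ) → M1=0, M2=252, M3=288
Σ MᵢCᵢ = 0·252 + 252·50 + 288·128 = 0 + 12600 + 36864 = 49464
Σ Rᵢ = 0 + 14 + 39 = 53
N̂ = 49464 / 53 ≈ 933.3 → 933

N ≈ 933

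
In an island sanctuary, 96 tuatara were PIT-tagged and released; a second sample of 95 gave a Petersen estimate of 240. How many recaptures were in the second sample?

From N = M·C/R: R = M·C / N = 96·95 / 240 = 9120 / 240 = 38.

R = 38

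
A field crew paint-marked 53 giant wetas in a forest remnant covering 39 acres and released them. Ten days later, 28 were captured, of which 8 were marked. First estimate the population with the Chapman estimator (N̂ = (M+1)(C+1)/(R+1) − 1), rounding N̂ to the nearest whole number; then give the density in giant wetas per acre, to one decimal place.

N̂ = 54·29/9 − 1 = 1566/9 − 1 = 173
Density = N̂ / area = 173 / 39 ≈ 4.44 → 4.4 per acre

density ≈ 4.4 giant wetas per acre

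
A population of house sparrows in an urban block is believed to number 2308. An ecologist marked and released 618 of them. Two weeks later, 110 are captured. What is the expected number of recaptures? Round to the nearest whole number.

expected recaptures ≈ 29

The marked fraction of the population is 618/2308, so in a sample of 110 expect C·(M/N) marked.
E[R] = 618 × 110 / 2308 = 67980 / 2308 ≈ 29.45 → 29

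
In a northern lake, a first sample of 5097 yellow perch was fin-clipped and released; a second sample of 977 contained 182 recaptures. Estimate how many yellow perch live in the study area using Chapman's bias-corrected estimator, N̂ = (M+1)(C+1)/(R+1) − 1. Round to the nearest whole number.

N ≈ 27,244

N̂ = (5097+1)(977+1)/(182+1) − 1 = 5098·978/183 − 1
= 4985844/183 − 1 ≈ 27245.0 − 1 ≈ 27244.0 → 27244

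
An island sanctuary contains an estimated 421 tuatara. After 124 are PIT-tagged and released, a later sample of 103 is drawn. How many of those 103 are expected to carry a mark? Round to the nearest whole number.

expected recaptures ≈ 30

The marked fraction of the population is 124/421, so in a sample of 103 expect C·(M/N) marked.
E[R] = 124 × 103 / 421 = 12772 / 421 ≈ 30.3 → 30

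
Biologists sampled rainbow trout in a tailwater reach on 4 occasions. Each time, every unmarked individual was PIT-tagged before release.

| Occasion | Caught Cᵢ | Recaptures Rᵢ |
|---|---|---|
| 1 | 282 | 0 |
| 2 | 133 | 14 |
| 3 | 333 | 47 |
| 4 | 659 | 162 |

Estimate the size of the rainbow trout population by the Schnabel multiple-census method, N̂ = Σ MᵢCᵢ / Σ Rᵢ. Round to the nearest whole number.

N ≈ 2797

Marked at large before each occasion: Mᵢ = Σⱼ<ᵢ (Cⱼ − Rⱼ) → M1=0, M2=282, M3=401, M4=687
Σ MᵢCᵢ = 0·282 + 282·133 + 401·333 + 687·659 = 0 + 37506 + 133533 + 452733 = 623772
Σ Rᵢ = 0 + 14 + 47 + 162 = 223
N̂ = 623772 / 223 ≈ 2797.2 → 2797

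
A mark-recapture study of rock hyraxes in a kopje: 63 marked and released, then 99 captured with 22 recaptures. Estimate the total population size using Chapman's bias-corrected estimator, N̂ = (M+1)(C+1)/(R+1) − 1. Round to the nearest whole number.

N ≈ 277

N̂ = (63+1)(99+1)/(22+1) − 1 = 64·100/23 − 1
= 6400/23 − 1 ≈ 278.3 − 1 ≈ 277.3 → 277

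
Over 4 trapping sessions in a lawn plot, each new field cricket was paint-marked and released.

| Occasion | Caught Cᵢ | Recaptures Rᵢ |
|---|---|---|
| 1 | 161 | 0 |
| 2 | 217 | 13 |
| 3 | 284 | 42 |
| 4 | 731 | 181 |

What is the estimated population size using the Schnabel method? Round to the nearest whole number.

N ≈ 2467

Marked at large before each occasion: Mᵢ = Σⱼ<ᵢ (Cⱼ − Rⱼ) → M1=0, M2=161, M3=365, M4=607
Σ MᵢCᵢ = 0·161 + 161·217 + 365·284 + 607·731 = 0 + 34937 + 103660 + 443717 = 582314
Σ Rᵢ = 0 + 13 + 42 + 181 = 236
N̂ = 582314 / 236 ≈ 2467.4 → 2467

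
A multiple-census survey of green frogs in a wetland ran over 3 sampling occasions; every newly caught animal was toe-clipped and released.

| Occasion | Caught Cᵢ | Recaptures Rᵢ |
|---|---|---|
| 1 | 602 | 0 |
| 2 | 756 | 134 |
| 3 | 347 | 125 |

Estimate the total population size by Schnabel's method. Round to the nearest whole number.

Marked at large before each occasion: Mᵢ = Σⱼ<ᵢ (Cⱼ − Rⱼ) → M1=0, M2=602, M3=1224
Σ MᵢCᵢ = 0·602 + 602·756 + 1224·347 = 0 + 455112 + 424728 = 879840
Σ Rᵢ = 0 + 134 + 125 = 259
N̂ = 879840 / 259 ≈ 3397.1 → 3397

N ≈ 3397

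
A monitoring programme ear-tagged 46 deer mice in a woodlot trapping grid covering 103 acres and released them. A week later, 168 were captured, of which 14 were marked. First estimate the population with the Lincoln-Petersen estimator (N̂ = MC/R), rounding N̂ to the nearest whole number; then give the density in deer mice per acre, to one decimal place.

N̂ = 46·168/14 = 7728/14 = 552
Density = N̂ / area = 552 / 103 ≈ 5.36 → 5.4 per acre

density ≈ 5.4 deer mice per acre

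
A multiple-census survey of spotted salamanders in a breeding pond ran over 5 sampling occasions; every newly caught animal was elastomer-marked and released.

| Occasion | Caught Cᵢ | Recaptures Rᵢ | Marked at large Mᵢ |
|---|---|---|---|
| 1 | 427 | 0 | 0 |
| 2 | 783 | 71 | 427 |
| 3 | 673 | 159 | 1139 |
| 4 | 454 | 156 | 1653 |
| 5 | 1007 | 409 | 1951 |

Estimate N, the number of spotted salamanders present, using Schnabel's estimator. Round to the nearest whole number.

Σ MᵢCᵢ = 0·427 + 427·783 + 1139·673 + 1653·454 + 1951·1007 = 0 + 334341 + 766547 + 750462 + 1964657 = 3816007
Σ Rᵢ = 0 + 71 + 159 + 156 + 409 = 795
N̂ = 3816007 / 795 ≈ 4800.0 → 4800

N ≈ 4800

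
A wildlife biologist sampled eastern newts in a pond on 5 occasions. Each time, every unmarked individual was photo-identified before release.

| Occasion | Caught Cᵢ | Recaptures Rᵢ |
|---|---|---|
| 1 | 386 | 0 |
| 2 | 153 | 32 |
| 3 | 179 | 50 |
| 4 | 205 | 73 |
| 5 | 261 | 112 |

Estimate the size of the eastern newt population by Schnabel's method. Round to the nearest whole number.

Marked at large before each occasion: Mᵢ = Σⱼ<ᵢ (Cⱼ − Rⱼ) → M1=0, M2=386, M3=507, M4=636, M5=768
Σ MᵢCᵢ = 0·386 + 386·153 + 507·179 + 636·205 + 768·261 = 0 + 59058 + 90753 + 130380 + 200448 = 480639
Σ Rᵢ = 0 + 32 + 50 + 73 + 112 = 267
N̂ = 480639 / 267 ≈ 1800.1 → 1800

N ≈ 1800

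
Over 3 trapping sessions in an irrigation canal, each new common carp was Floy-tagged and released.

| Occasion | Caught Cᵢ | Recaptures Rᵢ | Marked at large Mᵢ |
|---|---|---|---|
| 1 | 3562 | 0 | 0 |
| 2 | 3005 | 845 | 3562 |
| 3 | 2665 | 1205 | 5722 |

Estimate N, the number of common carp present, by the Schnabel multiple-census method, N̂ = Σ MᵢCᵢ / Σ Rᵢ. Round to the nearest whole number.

N ≈ 12,660

Σ MᵢCᵢ = 0·3562 + 3562·3005 + 5722·2665 = 0 + 10703810 + 15249130 = 25952940
Σ Rᵢ = 0 + 845 + 1205 = 2050
N̂ = 25952940 / 2050 ≈ 12660.0 → 12660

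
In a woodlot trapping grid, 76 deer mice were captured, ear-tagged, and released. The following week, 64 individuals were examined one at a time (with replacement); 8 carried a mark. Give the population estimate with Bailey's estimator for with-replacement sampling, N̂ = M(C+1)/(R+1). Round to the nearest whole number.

N ≈ 549

N̂ = 76·(64+1)/(8+1) = 76·65/9 = 4940/9 ≈ 548.9 → 549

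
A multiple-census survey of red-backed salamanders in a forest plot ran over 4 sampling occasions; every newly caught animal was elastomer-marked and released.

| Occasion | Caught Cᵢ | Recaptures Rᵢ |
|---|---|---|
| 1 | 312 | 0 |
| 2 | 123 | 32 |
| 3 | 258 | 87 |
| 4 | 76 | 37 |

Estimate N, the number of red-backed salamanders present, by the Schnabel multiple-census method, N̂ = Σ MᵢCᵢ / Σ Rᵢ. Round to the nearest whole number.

N ≈ 1192

Marked at large before each occasion: Mᵢ = Σⱼ<ᵢ (Cⱼ − Rⱼ) → M1=0, M2=312, M3=403, M4=574
Σ MᵢCᵢ = 0·312 + 312·123 + 403·258 + 574·76 = 0 + 38376 + 103974 + 43624 = 185974
Σ Rᵢ = 0 + 32 + 87 + 37 = 156
N̂ = 185974 / 156 ≈ 1192.1 → 1192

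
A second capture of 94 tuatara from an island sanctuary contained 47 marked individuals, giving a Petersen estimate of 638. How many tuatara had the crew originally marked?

From N = M·C/R: M = N·R / C = 638·47 / 94 = 29986 / 94 = 319.

M = 319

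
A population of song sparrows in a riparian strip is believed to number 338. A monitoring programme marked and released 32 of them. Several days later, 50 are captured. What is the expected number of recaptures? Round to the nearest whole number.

expected recaptures ≈ 5

Expected recaptures E[R] = M·C / N.
E[R] = 32 × 50 / 338 = 1600 / 338 ≈ 4.7 → 5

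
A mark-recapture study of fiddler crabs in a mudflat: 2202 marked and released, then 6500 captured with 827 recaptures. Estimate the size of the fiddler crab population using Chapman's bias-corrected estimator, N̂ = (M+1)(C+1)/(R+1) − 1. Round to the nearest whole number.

N̂ = (2202+1)(6500+1)/(827+1) − 1 = 2203·6501/828 − 1
= 14321703/828 − 1 ≈ 17296.7 − 1 ≈ 17295.7 → 17296

N ≈ 17,296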